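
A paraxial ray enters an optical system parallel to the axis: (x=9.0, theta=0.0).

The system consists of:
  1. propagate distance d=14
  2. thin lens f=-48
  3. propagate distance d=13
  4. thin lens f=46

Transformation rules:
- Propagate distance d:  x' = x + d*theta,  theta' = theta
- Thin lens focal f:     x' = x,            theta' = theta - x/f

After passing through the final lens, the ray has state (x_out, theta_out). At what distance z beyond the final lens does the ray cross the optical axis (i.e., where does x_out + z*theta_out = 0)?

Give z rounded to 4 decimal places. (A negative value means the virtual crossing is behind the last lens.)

Initial: x=9.0000 theta=0.0000
After 1 (propagate distance d=14): x=9.0000 theta=0.0000
After 2 (thin lens f=-48): x=9.0000 theta=0.1875
After 3 (propagate distance d=13): x=11.4375 theta=0.1875
After 4 (thin lens f=46): x=11.4375 theta=-45/736 (≈-0.0611)
z_focus = -x_out/theta_out = -(11.4375)/(-45/736) = 2806/15 ≈ 187.0667
Rounded to 4 decimal places: z = 187.0667

Answer: 187.0667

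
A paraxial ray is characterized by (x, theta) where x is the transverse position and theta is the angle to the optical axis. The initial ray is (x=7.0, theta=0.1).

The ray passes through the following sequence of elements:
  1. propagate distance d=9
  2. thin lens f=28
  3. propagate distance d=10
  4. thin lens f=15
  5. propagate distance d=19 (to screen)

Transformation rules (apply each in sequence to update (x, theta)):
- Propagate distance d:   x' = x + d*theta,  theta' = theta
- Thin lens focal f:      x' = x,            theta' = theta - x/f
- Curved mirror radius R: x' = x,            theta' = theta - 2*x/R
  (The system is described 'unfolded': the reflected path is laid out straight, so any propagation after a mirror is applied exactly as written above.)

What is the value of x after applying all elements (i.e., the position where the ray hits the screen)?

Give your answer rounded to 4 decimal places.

Initial: x=7.0000 theta=0.1000
After 1 (propagate distance d=9): x=7.9000 theta=0.1000
After 2 (thin lens f=28): x=7.9000 theta=-51/280 (≈-0.1821)
After 3 (propagate distance d=10): x=851/140 (≈6.0786) theta=-51/280 (≈-0.1821)
After 4 (thin lens f=15): x=851/140 (≈6.0786) theta=-2467/4200 (≈-0.5874)
After 5 (propagate distance d=19 (to screen)): x=-3049/600 (≈-5.0817) theta=-2467/4200 (≈-0.5874)
Rounded to 4 decimal places: x = -5.0817

Answer: -5.0817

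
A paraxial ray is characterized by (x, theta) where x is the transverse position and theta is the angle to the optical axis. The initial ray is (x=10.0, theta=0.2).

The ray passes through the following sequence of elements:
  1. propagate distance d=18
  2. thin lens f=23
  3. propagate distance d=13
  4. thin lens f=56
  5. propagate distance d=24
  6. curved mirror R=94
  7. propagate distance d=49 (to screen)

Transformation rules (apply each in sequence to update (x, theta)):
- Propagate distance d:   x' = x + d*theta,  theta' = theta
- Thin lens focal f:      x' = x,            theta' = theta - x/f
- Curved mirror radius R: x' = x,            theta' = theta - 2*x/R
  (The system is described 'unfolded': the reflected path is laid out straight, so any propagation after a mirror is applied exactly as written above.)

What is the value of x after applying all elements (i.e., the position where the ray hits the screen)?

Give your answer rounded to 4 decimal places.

Answer: -26.4302

Derivation:
Initial: x=10.0000 theta=0.2000
After 1 (propagate distance d=18): x=13.6000 theta=0.2000
After 2 (thin lens f=23): x=13.6000 theta=-9/23 (≈-0.3913)
After 3 (propagate distance d=13): x=979/115 (≈8.5130) theta=-9/23 (≈-0.3913)
After 4 (thin lens f=56): x=979/115 (≈8.5130) theta=-3499/6440 (≈-0.5433)
After 5 (propagate distance d=24): x=-3644/805 (≈-4.5267) theta=-3499/6440 (≈-0.5433)
After 6 (curved mirror R=94): x=-3644/805 (≈-4.5267) theta=-135301/302680 (≈-0.4470)
After 7 (propagate distance d=49 (to screen)): x=-7999893/302680 (≈-26.4302) theta=-135301/302680 (≈-0.4470)
Rounded to 4 decimal places: x = -26.4302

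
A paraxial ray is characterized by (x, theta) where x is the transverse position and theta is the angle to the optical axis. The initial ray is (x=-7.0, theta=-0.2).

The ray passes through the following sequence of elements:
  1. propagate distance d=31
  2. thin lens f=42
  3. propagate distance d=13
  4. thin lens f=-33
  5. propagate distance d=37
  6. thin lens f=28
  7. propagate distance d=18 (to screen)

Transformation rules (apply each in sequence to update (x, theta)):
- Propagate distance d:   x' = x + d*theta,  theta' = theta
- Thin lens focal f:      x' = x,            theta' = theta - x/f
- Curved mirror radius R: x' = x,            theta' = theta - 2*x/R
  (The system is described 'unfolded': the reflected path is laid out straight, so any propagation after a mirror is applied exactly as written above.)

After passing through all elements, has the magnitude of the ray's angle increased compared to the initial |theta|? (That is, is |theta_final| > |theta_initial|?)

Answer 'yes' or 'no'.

Answer: yes

Derivation:
Initial: x=-7.0000 theta=-0.2000
After 1 (propagate distance d=31): x=-13.2000 theta=-0.2000
After 2 (thin lens f=42): x=-13.2000 theta=4/35 (≈0.1143)
After 3 (propagate distance d=13): x=-82/7 (≈-11.7143) theta=4/35 (≈0.1143)
After 4 (thin lens f=-33): x=-82/7 (≈-11.7143) theta=-278/1155 (≈-0.2407)
After 5 (propagate distance d=37): x=-23816/1155 (≈-20.6199) theta=-278/1155 (≈-0.2407)
After 6 (thin lens f=28): x=-23816/1155 (≈-20.6199) theta=1336/2695 (≈0.4957)
After 7 (propagate distance d=18 (to screen)): x=-94568/8085 (≈-11.6967) theta=1336/2695 (≈0.4957)
|theta_initial|=0.2000 |theta_final|=1336/2695 (≈0.4957) -> increased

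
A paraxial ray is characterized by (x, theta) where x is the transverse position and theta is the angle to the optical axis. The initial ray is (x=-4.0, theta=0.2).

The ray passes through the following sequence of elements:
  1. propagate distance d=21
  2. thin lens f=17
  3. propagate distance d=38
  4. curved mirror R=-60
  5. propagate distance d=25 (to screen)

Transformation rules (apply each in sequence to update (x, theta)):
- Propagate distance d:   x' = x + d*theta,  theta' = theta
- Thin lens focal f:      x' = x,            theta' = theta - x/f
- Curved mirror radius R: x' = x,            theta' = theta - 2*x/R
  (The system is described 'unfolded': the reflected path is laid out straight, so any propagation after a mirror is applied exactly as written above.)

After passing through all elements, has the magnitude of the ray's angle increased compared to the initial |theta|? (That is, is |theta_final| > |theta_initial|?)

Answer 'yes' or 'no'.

Initial: x=-4.0000 theta=0.2000
After 1 (propagate distance d=21): x=0.2000 theta=0.2000
After 2 (thin lens f=17): x=0.2000 theta=16/85 (≈0.1882)
After 3 (propagate distance d=38): x=125/17 (≈7.3529) theta=16/85 (≈0.1882)
After 4 (curved mirror R=-60): x=125/17 (≈7.3529) theta=13/30 (≈0.4333)
After 5 (propagate distance d=25 (to screen)): x=1855/102 (≈18.1863) theta=13/30 (≈0.4333)
|theta_initial|=0.2000 |theta_final|=13/30 (≈0.4333) -> increased

Answer: yes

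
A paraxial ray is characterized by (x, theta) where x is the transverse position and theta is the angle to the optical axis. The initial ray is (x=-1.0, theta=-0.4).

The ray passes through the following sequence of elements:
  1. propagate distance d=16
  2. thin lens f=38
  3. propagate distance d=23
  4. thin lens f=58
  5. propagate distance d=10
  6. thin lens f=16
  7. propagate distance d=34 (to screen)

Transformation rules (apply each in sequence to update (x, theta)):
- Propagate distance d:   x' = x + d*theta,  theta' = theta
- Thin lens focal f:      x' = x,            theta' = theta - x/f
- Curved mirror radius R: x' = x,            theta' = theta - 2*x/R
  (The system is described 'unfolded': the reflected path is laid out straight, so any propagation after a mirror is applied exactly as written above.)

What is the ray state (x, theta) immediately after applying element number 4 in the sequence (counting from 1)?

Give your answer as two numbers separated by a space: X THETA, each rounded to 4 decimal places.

Initial: x=-1.0000 theta=-0.4000
After 1 (propagate distance d=16): x=-7.4000 theta=-0.4000
After 2 (thin lens f=38): x=-7.4000 theta=-39/190 (≈-0.2053)
After 3 (propagate distance d=23): x=-2303/190 (≈-12.1211) theta=-39/190 (≈-0.2053)
After 4 (thin lens f=58): x=-2303/190 (≈-12.1211) theta=41/11020 (≈0.0037)
Rounded to 4 decimal places: x = -12.1211, theta = 0.0037

Answer: -12.1211 0.0037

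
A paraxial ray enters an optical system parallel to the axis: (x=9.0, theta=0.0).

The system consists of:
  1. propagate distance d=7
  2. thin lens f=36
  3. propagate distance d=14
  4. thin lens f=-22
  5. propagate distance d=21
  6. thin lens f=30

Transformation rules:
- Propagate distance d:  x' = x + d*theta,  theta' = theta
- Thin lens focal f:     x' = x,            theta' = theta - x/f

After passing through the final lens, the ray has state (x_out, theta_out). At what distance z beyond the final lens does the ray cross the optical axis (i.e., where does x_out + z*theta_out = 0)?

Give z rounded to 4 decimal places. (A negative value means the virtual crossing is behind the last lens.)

Answer: 30.0000

Derivation:
Initial: x=9.0000 theta=0.0000
After 1 (propagate distance d=7): x=9.0000 theta=0.0000
After 2 (thin lens f=36): x=9.0000 theta=-0.2500
After 3 (propagate distance d=14): x=5.5000 theta=-0.2500
After 4 (thin lens f=-22): x=5.5000 theta=0.0000
After 5 (propagate distance d=21): x=5.5000 theta=0.0000
After 6 (thin lens f=30): x=5.5000 theta=-11/60 (≈-0.1833)
z_focus = -x_out/theta_out = -(5.5000)/(-11/60) = 30.0000
Rounded to 4 decimal places: z = 30.0000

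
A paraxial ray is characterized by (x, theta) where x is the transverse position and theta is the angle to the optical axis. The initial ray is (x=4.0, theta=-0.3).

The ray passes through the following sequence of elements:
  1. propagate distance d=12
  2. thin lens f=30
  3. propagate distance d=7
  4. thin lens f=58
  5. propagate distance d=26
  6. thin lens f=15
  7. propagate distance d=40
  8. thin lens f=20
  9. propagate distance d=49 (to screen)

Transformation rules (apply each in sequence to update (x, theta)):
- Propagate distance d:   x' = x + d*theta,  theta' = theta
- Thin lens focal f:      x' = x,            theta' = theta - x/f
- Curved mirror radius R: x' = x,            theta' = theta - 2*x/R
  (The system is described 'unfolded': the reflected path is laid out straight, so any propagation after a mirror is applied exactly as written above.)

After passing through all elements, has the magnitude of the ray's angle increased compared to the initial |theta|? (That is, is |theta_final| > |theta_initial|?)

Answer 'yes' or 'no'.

Answer: no

Derivation:
Initial: x=4.0000 theta=-0.3000
After 1 (propagate distance d=12): x=0.4000 theta=-0.3000
After 2 (thin lens f=30): x=0.4000 theta=-47/150 (≈-0.3133)
After 3 (propagate distance d=7): x=-269/150 (≈-1.7933) theta=-47/150 (≈-0.3133)
After 4 (thin lens f=58): x=-269/150 (≈-1.7933) theta=-819/2900 (≈-0.2824)
After 5 (propagate distance d=26): x=-19871/2175 (≈-9.1361) theta=-819/2900 (≈-0.2824)
After 6 (thin lens f=15): x=-19871/2175 (≈-9.1361) theta=42629/130500 (≈0.3267)
After 7 (propagate distance d=40): x=5129/1305 (≈3.9303) theta=42629/130500 (≈0.3267)
After 8 (thin lens f=20): x=5129/1305 (≈3.9303) theta=4246/32625 (≈0.1301)
After 9 (propagate distance d=49 (to screen)): x=112093/10875 (≈10.3074) theta=4246/32625 (≈0.1301)
|theta_initial|=0.3000 |theta_final|=4246/32625 (≈0.1301) -> not increased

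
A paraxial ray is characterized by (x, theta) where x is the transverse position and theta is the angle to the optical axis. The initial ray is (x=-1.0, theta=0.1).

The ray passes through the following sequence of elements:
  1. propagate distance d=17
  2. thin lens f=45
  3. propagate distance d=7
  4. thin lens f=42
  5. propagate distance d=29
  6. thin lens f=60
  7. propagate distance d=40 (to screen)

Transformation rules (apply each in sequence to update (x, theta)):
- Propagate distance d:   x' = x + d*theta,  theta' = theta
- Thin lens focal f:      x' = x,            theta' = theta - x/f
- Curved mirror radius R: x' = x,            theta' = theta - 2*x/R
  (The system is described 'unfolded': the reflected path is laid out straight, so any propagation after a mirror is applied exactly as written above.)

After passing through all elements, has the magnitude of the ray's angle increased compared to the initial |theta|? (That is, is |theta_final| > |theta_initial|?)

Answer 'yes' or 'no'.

Answer: no

Derivation:
Initial: x=-1.0000 theta=0.1000
After 1 (propagate distance d=17): x=0.7000 theta=0.1000
After 2 (thin lens f=45): x=0.7000 theta=19/225 (≈0.0844)
After 3 (propagate distance d=7): x=581/450 (≈1.2911) theta=19/225 (≈0.0844)
After 4 (thin lens f=42): x=581/450 (≈1.2911) theta=29/540 (≈0.0537)
After 5 (propagate distance d=29): x=7691/2700 (≈2.8485) theta=29/540 (≈0.0537)
After 6 (thin lens f=60): x=7691/2700 (≈2.8485) theta=1009/162000 (≈0.0062)
After 7 (propagate distance d=40 (to screen)): x=25091/8100 (≈3.0977) theta=1009/162000 (≈0.0062)
|theta_initial|=0.1000 |theta_final|=1009/162000 (≈0.0062) -> not increased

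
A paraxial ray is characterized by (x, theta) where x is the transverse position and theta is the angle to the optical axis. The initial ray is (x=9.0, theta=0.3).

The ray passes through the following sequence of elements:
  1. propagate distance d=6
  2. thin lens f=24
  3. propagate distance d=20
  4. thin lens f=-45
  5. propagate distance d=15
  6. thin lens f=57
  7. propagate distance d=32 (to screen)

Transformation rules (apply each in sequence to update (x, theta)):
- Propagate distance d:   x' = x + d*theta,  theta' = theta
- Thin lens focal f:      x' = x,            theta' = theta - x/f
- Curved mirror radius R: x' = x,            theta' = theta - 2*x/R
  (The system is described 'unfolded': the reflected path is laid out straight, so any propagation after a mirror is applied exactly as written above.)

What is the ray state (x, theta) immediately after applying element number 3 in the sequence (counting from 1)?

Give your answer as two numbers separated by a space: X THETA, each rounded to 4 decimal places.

Initial: x=9.0000 theta=0.3000
After 1 (propagate distance d=6): x=10.8000 theta=0.3000
After 2 (thin lens f=24): x=10.8000 theta=-0.1500
After 3 (propagate distance d=20): x=7.8000 theta=-0.1500
Rounded to 4 decimal places: x = 7.8000, theta = -0.1500

Answer: 7.8000 -0.1500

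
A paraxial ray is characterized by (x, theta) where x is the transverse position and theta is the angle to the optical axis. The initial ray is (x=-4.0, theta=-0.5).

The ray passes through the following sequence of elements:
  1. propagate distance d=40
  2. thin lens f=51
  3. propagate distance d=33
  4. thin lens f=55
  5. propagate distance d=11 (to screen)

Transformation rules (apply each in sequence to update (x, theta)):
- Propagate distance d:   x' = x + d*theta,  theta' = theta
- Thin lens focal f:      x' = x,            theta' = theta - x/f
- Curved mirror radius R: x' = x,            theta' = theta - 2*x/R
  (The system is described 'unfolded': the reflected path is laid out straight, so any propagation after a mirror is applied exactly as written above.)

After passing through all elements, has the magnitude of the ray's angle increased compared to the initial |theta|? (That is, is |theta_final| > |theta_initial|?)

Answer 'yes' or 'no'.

Initial: x=-4.0000 theta=-0.5000
After 1 (propagate distance d=40): x=-24.0000 theta=-0.5000
After 2 (thin lens f=51): x=-24.0000 theta=-1/34 (≈-0.0294)
After 3 (propagate distance d=33): x=-849/34 (≈-24.9706) theta=-1/34 (≈-0.0294)
After 4 (thin lens f=55): x=-849/34 (≈-24.9706) theta=397/935 (≈0.4246)
After 5 (propagate distance d=11 (to screen)): x=-20.3000 theta=397/935 (≈0.4246)
|theta_initial|=0.5000 |theta_final|=397/935 (≈0.4246) -> not increased

Answer: no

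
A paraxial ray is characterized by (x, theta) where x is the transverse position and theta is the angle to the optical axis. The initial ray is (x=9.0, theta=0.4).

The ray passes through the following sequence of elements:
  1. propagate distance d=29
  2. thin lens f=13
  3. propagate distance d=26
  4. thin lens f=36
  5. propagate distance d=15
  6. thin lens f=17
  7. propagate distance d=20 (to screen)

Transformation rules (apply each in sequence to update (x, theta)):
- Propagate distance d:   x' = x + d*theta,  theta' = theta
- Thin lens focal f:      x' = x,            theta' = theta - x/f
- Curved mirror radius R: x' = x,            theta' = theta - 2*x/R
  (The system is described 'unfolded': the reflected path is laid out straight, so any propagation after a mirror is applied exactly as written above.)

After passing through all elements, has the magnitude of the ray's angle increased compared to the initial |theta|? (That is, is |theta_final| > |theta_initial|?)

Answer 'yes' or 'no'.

Initial: x=9.0000 theta=0.4000
After 1 (propagate distance d=29): x=20.6000 theta=0.4000
After 2 (thin lens f=13): x=20.6000 theta=-77/65 (≈-1.1846)
After 3 (propagate distance d=26): x=-10.2000 theta=-77/65 (≈-1.1846)
After 4 (thin lens f=36): x=-10.2000 theta=-703/780 (≈-0.9013)
After 5 (propagate distance d=15): x=-6167/260 (≈-23.7192) theta=-703/780 (≈-0.9013)
After 6 (thin lens f=17): x=-6167/260 (≈-23.7192) theta=655/1326 (≈0.4940)
After 7 (propagate distance d=20 (to screen)): x=-183517/13260 (≈-13.8399) theta=655/1326 (≈0.4940)
|theta_initial|=0.4000 |theta_final|=655/1326 (≈0.4940) -> increased

Answer: yes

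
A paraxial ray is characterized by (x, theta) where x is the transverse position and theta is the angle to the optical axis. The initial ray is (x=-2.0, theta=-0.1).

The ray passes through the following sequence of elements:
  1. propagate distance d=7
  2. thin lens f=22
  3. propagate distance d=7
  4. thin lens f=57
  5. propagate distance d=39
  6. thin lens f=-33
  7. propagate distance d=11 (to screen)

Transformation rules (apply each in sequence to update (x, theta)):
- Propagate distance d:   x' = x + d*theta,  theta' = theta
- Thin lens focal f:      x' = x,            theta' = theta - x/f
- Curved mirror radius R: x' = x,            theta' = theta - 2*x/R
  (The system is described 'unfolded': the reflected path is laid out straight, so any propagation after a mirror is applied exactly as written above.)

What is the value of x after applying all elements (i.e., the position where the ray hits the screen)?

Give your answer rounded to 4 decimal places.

Answer: 0.8523

Derivation:
Initial: x=-2.0000 theta=-0.1000
After 1 (propagate distance d=7): x=-2.7000 theta=-0.1000
After 2 (thin lens f=22): x=-2.7000 theta=1/44 (≈0.0227)
After 3 (propagate distance d=7): x=-559/220 (≈-2.5409) theta=1/44 (≈0.0227)
After 4 (thin lens f=57): x=-559/220 (≈-2.5409) theta=211/3135 (≈0.0673)
After 5 (propagate distance d=39): x=351/4180 (≈0.0840) theta=211/3135 (≈0.0673)
After 6 (thin lens f=-33): x=351/4180 (≈0.0840) theta=1927/27588 (≈0.0698)
After 7 (propagate distance d=11 (to screen)): x=2672/3135 (≈0.8523) theta=1927/27588 (≈0.0698)
Rounded to 4 decimal places: x = 0.8523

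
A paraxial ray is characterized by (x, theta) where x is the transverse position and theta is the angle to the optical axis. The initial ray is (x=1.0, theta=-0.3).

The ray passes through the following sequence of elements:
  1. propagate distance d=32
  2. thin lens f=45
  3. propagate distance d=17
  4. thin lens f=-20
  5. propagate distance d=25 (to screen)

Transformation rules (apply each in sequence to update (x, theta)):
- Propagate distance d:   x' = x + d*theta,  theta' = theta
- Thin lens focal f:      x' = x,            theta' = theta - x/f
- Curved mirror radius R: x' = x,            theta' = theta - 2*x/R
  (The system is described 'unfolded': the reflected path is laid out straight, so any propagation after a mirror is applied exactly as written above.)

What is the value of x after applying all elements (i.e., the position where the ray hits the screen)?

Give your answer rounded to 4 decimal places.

Answer: -26.2372

Derivation:
Initial: x=1.0000 theta=-0.3000
After 1 (propagate distance d=32): x=-8.6000 theta=-0.3000
After 2 (thin lens f=45): x=-8.6000 theta=-49/450 (≈-0.1089)
After 3 (propagate distance d=17): x=-4703/450 (≈-10.4511) theta=-49/450 (≈-0.1089)
After 4 (thin lens f=-20): x=-4703/450 (≈-10.4511) theta=-5683/9000 (≈-0.6314)
After 5 (propagate distance d=25 (to screen)): x=-47227/1800 (≈-26.2372) theta=-5683/9000 (≈-0.6314)
Rounded to 4 decimal places: x = -26.2372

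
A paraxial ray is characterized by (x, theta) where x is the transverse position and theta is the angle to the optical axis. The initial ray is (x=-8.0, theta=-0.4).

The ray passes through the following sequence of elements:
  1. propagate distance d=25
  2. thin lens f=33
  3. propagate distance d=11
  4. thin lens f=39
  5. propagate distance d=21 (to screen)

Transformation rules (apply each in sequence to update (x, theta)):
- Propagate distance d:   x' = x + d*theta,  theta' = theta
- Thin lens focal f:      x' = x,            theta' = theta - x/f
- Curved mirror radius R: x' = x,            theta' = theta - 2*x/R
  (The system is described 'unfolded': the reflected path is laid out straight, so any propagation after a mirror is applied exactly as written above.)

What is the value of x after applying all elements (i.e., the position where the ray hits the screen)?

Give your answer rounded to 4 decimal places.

Answer: -4.5147

Derivation:
Initial: x=-8.0000 theta=-0.4000
After 1 (propagate distance d=25): x=-18.0000 theta=-0.4000
After 2 (thin lens f=33): x=-18.0000 theta=8/55 (≈0.1455)
After 3 (propagate distance d=11): x=-16.4000 theta=8/55 (≈0.1455)
After 4 (thin lens f=39): x=-16.4000 theta=1214/2145 (≈0.5660)
After 5 (propagate distance d=21 (to screen)): x=-3228/715 (≈-4.5147) theta=1214/2145 (≈0.5660)
Rounded to 4 decimal places: x = -4.5147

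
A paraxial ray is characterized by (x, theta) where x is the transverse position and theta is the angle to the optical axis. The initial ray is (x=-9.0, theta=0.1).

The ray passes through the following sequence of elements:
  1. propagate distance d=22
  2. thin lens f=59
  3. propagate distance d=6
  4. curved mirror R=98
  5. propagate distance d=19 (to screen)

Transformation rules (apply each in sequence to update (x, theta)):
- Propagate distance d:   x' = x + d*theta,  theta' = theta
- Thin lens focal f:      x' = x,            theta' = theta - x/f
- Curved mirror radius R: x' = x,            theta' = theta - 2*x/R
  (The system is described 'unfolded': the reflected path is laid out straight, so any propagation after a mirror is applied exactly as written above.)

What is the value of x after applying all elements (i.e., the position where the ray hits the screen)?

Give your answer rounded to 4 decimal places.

Answer: 0.7173

Derivation:
Initial: x=-9.0000 theta=0.1000
After 1 (propagate distance d=22): x=-6.8000 theta=0.1000
After 2 (thin lens f=59): x=-6.8000 theta=127/590 (≈0.2153)
After 3 (propagate distance d=6): x=-325/59 (≈-5.5085) theta=127/590 (≈0.2153)
After 4 (curved mirror R=98): x=-325/59 (≈-5.5085) theta=9473/28910 (≈0.3277)
After 5 (propagate distance d=19 (to screen)): x=20737/28910 (≈0.7173) theta=9473/28910 (≈0.3277)
Rounded to 4 decimal places: x = 0.7173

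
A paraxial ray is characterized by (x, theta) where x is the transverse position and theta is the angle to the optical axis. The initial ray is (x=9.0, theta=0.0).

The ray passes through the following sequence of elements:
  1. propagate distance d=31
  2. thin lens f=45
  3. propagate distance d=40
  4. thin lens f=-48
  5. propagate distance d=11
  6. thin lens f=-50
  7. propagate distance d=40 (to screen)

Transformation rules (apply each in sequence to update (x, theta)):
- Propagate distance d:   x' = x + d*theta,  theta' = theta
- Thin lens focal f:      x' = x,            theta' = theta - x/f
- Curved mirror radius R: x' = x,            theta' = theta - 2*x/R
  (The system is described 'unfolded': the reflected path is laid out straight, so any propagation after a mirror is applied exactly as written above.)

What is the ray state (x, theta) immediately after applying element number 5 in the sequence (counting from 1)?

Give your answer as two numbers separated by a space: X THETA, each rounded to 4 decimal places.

Answer: -0.9708 -0.1792

Derivation:
Initial: x=9.0000 theta=0.0000
After 1 (propagate distance d=31): x=9.0000 theta=0.0000
After 2 (thin lens f=45): x=9.0000 theta=-0.2000
After 3 (propagate distance d=40): x=1.0000 theta=-0.2000
After 4 (thin lens f=-48): x=1.0000 theta=-43/240 (≈-0.1792)
After 5 (propagate distance d=11): x=-233/240 (≈-0.9708) theta=-43/240 (≈-0.1792)
Rounded to 4 decimal places: x = -0.9708, theta = -0.1792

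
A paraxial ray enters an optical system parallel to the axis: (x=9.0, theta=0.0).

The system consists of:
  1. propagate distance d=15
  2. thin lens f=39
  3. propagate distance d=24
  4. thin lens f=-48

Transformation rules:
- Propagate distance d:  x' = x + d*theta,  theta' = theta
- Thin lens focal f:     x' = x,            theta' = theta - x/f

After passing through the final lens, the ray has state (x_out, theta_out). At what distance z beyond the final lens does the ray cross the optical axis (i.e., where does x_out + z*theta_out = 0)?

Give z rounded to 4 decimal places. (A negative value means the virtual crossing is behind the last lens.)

Initial: x=9.0000 theta=0.0000
After 1 (propagate distance d=15): x=9.0000 theta=0.0000
After 2 (thin lens f=39): x=9.0000 theta=-3/13 (≈-0.2308)
After 3 (propagate distance d=24): x=45/13 (≈3.4615) theta=-3/13 (≈-0.2308)
After 4 (thin lens f=-48): x=45/13 (≈3.4615) theta=-33/208 (≈-0.1587)
z_focus = -x_out/theta_out = -(45/13)/(-33/208) = 240/11 ≈ 21.8182
Rounded to 4 decimal places: z = 21.8182

Answer: 21.8182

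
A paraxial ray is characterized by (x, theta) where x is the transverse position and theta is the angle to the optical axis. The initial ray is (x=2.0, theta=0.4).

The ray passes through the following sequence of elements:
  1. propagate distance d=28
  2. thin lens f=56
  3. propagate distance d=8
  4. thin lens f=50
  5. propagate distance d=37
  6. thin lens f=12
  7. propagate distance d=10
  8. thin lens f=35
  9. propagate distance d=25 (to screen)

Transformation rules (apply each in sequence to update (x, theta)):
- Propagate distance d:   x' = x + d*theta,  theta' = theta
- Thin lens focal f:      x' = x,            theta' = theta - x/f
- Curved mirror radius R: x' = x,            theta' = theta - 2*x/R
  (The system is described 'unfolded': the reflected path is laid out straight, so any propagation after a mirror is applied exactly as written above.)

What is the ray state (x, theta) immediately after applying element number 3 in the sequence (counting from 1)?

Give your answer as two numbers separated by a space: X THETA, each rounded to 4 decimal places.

Answer: 14.5143 0.1643

Derivation:
Initial: x=2.0000 theta=0.4000
After 1 (propagate distance d=28): x=13.2000 theta=0.4000
After 2 (thin lens f=56): x=13.2000 theta=23/140 (≈0.1643)
After 3 (propagate distance d=8): x=508/35 (≈14.5143) theta=23/140 (≈0.1643)
Rounded to 4 decimal places: x = 14.5143, theta = 0.1643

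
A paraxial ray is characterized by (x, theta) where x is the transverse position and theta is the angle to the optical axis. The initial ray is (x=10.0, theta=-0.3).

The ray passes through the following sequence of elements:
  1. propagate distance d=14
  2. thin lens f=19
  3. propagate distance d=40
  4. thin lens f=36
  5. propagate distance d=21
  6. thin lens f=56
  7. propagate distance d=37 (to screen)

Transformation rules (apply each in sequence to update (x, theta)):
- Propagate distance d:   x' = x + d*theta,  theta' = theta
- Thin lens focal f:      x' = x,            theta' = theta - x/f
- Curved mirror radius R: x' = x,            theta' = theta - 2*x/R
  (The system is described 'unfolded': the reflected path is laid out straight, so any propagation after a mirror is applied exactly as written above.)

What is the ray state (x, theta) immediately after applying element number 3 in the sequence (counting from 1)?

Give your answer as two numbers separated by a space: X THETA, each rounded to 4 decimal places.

Initial: x=10.0000 theta=-0.3000
After 1 (propagate distance d=14): x=5.8000 theta=-0.3000
After 2 (thin lens f=19): x=5.8000 theta=-23/38 (≈-0.6053)
After 3 (propagate distance d=40): x=-1749/95 (≈-18.4105) theta=-23/38 (≈-0.6053)
Rounded to 4 decimal places: x = -18.4105, theta = -0.6053

Answer: -18.4105 -0.6053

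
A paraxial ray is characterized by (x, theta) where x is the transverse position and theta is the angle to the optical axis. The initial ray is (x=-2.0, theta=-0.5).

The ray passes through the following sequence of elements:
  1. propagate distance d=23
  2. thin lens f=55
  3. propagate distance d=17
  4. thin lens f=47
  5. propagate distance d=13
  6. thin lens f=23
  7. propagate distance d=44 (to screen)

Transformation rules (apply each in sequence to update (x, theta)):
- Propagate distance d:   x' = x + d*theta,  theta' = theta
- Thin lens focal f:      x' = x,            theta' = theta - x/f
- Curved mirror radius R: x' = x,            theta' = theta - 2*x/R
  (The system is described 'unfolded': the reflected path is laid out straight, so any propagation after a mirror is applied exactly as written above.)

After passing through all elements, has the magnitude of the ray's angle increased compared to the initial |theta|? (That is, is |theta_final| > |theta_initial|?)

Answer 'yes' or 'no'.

Initial: x=-2.0000 theta=-0.5000
After 1 (propagate distance d=23): x=-13.5000 theta=-0.5000
After 2 (thin lens f=55): x=-13.5000 theta=-14/55 (≈-0.2545)
After 3 (propagate distance d=17): x=-1961/110 (≈-17.8273) theta=-14/55 (≈-0.2545)
After 4 (thin lens f=47): x=-1961/110 (≈-17.8273) theta=129/1034 (≈0.1248)
After 5 (propagate distance d=13): x=-41891/2585 (≈-16.2054) theta=129/1034 (≈0.1248)
After 6 (thin lens f=23): x=-41891/2585 (≈-16.2054) theta=98617/118910 (≈0.8293)
After 7 (propagate distance d=44 (to screen)): x=1206081/59455 (≈20.2856) theta=98617/118910 (≈0.8293)
|theta_initial|=0.5000 |theta_final|=98617/118910 (≈0.8293) -> increased

Answer: yes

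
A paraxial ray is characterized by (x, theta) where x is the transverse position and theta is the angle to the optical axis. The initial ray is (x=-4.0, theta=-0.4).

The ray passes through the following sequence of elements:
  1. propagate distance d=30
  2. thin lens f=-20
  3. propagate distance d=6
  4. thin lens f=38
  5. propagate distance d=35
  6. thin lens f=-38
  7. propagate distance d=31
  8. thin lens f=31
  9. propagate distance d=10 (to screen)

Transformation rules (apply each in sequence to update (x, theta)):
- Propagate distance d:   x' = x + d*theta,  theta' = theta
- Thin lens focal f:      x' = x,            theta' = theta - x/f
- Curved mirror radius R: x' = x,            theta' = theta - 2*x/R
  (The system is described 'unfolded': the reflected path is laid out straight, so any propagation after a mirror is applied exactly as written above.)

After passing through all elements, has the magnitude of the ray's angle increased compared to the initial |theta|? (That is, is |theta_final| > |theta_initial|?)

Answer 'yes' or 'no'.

Initial: x=-4.0000 theta=-0.4000
After 1 (propagate distance d=30): x=-16.0000 theta=-0.4000
After 2 (thin lens f=-20): x=-16.0000 theta=-1.2000
After 3 (propagate distance d=6): x=-23.2000 theta=-1.2000
After 4 (thin lens f=38): x=-23.2000 theta=-56/95 (≈-0.5895)
After 5 (propagate distance d=35): x=-4164/95 (≈-43.8316) theta=-56/95 (≈-0.5895)
After 6 (thin lens f=-38): x=-4164/95 (≈-43.8316) theta=-3146/1805 (≈-1.7429)
After 7 (propagate distance d=31): x=-176642/1805 (≈-97.8626) theta=-3146/1805 (≈-1.7429)
After 8 (thin lens f=31): x=-176642/1805 (≈-97.8626) theta=4164/2945 (≈1.4139)
After 9 (propagate distance d=10 (to screen)): x=-4684742/55955 (≈-83.7234) theta=4164/2945 (≈1.4139)
|theta_initial|=0.4000 |theta_final|=4164/2945 (≈1.4139) -> increased

Answer: yes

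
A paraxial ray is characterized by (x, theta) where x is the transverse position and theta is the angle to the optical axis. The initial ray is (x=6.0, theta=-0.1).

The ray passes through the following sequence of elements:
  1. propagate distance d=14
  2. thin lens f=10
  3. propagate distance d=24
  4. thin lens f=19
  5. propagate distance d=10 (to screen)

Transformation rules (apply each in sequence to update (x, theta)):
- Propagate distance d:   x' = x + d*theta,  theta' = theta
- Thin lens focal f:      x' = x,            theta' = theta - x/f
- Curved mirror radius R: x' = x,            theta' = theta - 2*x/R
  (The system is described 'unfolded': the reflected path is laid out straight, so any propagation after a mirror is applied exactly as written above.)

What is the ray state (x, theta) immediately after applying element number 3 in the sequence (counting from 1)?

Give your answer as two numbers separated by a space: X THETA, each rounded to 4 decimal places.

Answer: -8.8400 -0.5600

Derivation:
Initial: x=6.0000 theta=-0.1000
After 1 (propagate distance d=14): x=4.6000 theta=-0.1000
After 2 (thin lens f=10): x=4.6000 theta=-0.5600
After 3 (propagate distance d=24): x=-8.8400 theta=-0.5600
Rounded to 4 decimal places: x = -8.8400, theta = -0.5600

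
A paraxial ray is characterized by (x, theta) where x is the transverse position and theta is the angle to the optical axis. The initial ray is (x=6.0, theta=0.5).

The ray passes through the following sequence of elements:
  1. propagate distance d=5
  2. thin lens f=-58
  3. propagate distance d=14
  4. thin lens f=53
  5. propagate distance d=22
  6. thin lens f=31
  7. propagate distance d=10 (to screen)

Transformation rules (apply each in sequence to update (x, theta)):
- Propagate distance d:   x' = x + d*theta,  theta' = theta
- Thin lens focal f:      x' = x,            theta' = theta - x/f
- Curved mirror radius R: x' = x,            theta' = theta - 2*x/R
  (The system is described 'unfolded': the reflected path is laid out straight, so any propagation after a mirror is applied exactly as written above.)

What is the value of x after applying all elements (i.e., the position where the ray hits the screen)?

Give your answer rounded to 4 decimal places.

Initial: x=6.0000 theta=0.5000
After 1 (propagate distance d=5): x=8.5000 theta=0.5000
After 2 (thin lens f=-58): x=8.5000 theta=75/116 (≈0.6466)
After 3 (propagate distance d=14): x=509/29 (≈17.5517) theta=75/116 (≈0.6466)
After 4 (thin lens f=53): x=509/29 (≈17.5517) theta=1939/6148 (≈0.3154)
After 5 (propagate distance d=22): x=75283/3074 (≈24.4902) theta=1939/6148 (≈0.3154)
After 6 (thin lens f=31): x=75283/3074 (≈24.4902) theta=-90457/190588 (≈-0.4746)
After 7 (propagate distance d=10 (to screen)): x=940744/47647 (≈19.7440) theta=-90457/190588 (≈-0.4746)
Rounded to 4 decimal places: x = 19.7440

Answer: 19.7440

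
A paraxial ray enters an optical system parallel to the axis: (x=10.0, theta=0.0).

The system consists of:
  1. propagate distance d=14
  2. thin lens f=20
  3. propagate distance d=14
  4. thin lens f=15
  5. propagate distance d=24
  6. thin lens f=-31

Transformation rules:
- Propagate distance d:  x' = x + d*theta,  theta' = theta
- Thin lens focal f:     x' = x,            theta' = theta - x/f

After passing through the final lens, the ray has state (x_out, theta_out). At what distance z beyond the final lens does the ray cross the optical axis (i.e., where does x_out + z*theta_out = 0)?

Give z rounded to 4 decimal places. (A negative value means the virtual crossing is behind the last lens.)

Initial: x=10.0000 theta=0.0000
After 1 (propagate distance d=14): x=10.0000 theta=0.0000
After 2 (thin lens f=20): x=10.0000 theta=-0.5000
After 3 (propagate distance d=14): x=3.0000 theta=-0.5000
After 4 (thin lens f=15): x=3.0000 theta=-0.7000
After 5 (propagate distance d=24): x=-13.8000 theta=-0.7000
After 6 (thin lens f=-31): x=-13.8000 theta=-71/62 (≈-1.1452)
z_focus = -x_out/theta_out = -(-13.8000)/(-71/62) = -4278/355 ≈ -12.0507
Rounded to 4 decimal places: z = -12.0507

Answer: -12.0507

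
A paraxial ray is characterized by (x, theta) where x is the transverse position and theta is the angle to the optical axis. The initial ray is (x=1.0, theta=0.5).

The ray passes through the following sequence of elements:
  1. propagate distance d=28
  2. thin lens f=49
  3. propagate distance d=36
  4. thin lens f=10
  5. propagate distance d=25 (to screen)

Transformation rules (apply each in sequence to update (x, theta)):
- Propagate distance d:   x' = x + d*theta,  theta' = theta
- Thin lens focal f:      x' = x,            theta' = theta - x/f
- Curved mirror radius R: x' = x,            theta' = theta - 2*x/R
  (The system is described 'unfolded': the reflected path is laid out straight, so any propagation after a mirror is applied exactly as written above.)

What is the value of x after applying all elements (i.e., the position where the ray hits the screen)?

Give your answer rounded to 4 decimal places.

Answer: -28.1224

Derivation:
Initial: x=1.0000 theta=0.5000
After 1 (propagate distance d=28): x=15.0000 theta=0.5000
After 2 (thin lens f=49): x=15.0000 theta=19/98 (≈0.1939)
After 3 (propagate distance d=36): x=1077/49 (≈21.9796) theta=19/98 (≈0.1939)
After 4 (thin lens f=10): x=1077/49 (≈21.9796) theta=-491/245 (≈-2.0041)
After 5 (propagate distance d=25 (to screen)): x=-1378/49 (≈-28.1224) theta=-491/245 (≈-2.0041)
Rounded to 4 decimal places: x = -28.1224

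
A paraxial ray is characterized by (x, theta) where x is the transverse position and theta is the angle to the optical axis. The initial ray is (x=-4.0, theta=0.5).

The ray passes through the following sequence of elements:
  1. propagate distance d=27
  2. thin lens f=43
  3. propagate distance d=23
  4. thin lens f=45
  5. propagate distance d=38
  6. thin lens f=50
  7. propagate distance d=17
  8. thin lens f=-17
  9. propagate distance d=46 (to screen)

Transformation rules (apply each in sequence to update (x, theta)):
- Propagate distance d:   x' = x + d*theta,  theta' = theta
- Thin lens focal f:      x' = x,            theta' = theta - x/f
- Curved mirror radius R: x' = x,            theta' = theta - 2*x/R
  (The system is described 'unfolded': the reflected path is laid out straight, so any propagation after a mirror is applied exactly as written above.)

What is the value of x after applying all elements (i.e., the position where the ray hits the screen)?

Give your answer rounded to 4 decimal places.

Initial: x=-4.0000 theta=0.5000
After 1 (propagate distance d=27): x=9.5000 theta=0.5000
After 2 (thin lens f=43): x=9.5000 theta=12/43 (≈0.2791)
After 3 (propagate distance d=23): x=1369/86 (≈15.9186) theta=12/43 (≈0.2791)
After 4 (thin lens f=45): x=1369/86 (≈15.9186) theta=-289/3870 (≈-0.0747)
After 5 (propagate distance d=38): x=50623/3870 (≈13.0809) theta=-289/3870 (≈-0.0747)
After 6 (thin lens f=50): x=50623/3870 (≈13.0809) theta=-21691/64500 (≈-0.3363)
After 7 (propagate distance d=17): x=1424909/193500 (≈7.3639) theta=-21691/64500 (≈-0.3363)
After 8 (thin lens f=-17): x=1424909/193500 (≈7.3639) theta=79667/822375 (≈0.0969)
After 9 (propagate distance d=46 (to screen)): x=12960727/1096500 (≈11.8201) theta=79667/822375 (≈0.0969)
Rounded to 4 decimal places: x = 11.8201

Answer: 11.8201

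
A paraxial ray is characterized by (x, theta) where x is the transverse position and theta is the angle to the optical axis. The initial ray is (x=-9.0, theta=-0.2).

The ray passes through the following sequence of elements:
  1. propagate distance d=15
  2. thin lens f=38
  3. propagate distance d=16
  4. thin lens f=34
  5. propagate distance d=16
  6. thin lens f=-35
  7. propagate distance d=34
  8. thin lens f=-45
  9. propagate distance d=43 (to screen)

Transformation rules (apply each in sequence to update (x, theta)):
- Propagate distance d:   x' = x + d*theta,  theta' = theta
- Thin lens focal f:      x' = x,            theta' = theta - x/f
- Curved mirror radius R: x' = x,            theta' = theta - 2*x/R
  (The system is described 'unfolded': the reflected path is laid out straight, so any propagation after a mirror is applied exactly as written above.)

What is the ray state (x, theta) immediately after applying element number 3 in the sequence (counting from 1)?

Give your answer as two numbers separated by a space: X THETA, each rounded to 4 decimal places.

Initial: x=-9.0000 theta=-0.2000
After 1 (propagate distance d=15): x=-12.0000 theta=-0.2000
After 2 (thin lens f=38): x=-12.0000 theta=11/95 (≈0.1158)
After 3 (propagate distance d=16): x=-964/95 (≈-10.1474) theta=11/95 (≈0.1158)
Rounded to 4 decimal places: x = -10.1474, theta = 0.1158

Answer: -10.1474 0.1158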